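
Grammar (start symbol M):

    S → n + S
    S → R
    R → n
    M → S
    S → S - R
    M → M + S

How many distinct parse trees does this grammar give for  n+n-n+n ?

Parse trees for n+n-n+n:
  [M [M [S n + [S [S [R n]] - [R n]]]] + [S [R n]]]
  [M [M [S [S n + [S [R n]]] - [R n]]] + [S [R n]]]
  [M [M [M [S [R n]]] + [S [S [R n]] - [R n]]] + [S [R n]]]

3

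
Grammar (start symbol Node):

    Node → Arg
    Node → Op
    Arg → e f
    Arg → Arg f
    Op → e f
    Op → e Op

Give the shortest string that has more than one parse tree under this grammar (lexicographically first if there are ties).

length 2: e f has 2 parse trees

Two derivations of e f:
  Node ⇒ Arg ⇒ e f
  Node ⇒ Op ⇒ e f

e f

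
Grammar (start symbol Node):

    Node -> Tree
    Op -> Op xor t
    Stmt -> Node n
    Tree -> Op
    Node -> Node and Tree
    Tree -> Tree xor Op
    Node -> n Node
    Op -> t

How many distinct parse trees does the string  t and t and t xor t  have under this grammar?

2

Parse trees for t and t and t xor t:
  [Node [Node [Node [Tree [Op t]]] and [Tree [Op t]]] and [Tree [Op [Op t] xor t]]]
  [Node [Node [Node [Tree [Op t]]] and [Tree [Op t]]] and [Tree [Tree [Op t]] xor [Op t]]]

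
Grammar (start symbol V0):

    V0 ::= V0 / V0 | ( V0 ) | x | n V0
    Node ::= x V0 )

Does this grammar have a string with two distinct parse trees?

Ambiguous

Witness: n x / x

Derivation 1: V0 ⇒ V0 / V0 ⇒ n V0 / V0 ⇒ n x / V0 ⇒ n x / x
Derivation 2: V0 ⇒ n V0 ⇒ n V0 / V0 ⇒ n x / V0 ⇒ n x / x

Two distinct leftmost derivations for the same string.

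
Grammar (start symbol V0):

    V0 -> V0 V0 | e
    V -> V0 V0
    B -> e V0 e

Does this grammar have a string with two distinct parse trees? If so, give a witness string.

Witness: e e e

Derivation 1: V0 ⇒ V0 V0 ⇒ V0 V0 V0 ⇒ e V0 V0 ⇒ e e V0 ⇒ e e e
Derivation 2: V0 ⇒ V0 V0 ⇒ e V0 ⇒ e V0 V0 ⇒ e e V0 ⇒ e e e

Two distinct leftmost derivations for the same string.

Ambiguous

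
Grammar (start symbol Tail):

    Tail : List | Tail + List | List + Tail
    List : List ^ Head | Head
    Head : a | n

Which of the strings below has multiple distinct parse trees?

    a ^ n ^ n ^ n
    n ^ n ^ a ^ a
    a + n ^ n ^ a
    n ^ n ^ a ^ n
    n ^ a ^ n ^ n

a ^ n ^ n ^ n: 1 tree
n ^ n ^ a ^ a: 1 tree
a + n ^ n ^ a: 2 trees
n ^ n ^ a ^ n: 1 tree
n ^ a ^ n ^ n: 1 tree

a + n ^ n ^ a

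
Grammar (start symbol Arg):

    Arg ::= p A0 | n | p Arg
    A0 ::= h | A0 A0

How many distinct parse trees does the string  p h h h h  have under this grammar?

Parse trees for p h h h h:
  [Arg p [A0 [A0 h] [A0 [A0 h] [A0 [A0 h] [A0 h]]]]]
  [Arg p [A0 [A0 h] [A0 [A0 [A0 h] [A0 h]] [A0 h]]]]
  [Arg p [A0 [A0 [A0 h] [A0 h]] [A0 [A0 h] [A0 h]]]]
  [Arg p [A0 [A0 [A0 h] [A0 [A0 h] [A0 h]]] [A0 h]]]
  [Arg p [A0 [A0 [A0 [A0 h] [A0 h]] [A0 h]] [A0 h]]]

5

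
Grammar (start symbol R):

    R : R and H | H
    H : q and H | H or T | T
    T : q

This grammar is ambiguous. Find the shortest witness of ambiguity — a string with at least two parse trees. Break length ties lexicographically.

q and q

length 1: no string has ≥2 trees
length 3: q and q has 2 parse trees

Two derivations of q and q:
  R ⇒ R and H ⇒ H and H ⇒ T and H ⇒ q and H ⇒ q and T ⇒ q and q
  R ⇒ H ⇒ q and H ⇒ q and T ⇒ q and q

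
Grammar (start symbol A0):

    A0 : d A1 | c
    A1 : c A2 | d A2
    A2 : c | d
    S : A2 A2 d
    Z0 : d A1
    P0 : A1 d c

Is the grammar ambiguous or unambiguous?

Unambiguous

Only A0, A1, A2 are reachable from A0; ignoring the rest: Each reachable nonterminal has at most one production per leading terminal, and all productions are right-linear; the derivation is determined token-by-token.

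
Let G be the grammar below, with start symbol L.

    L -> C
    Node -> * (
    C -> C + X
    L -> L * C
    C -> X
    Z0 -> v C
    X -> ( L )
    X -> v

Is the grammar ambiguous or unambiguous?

(Node, Z0 are unreachable from L, so their rules don't affect L(L).) This is a standard precedence ladder (L over C over X), with each level left-recursive on its own operator ('*' at L, '+' at C). That structure is LR(1), hence unambiguous.

Unambiguous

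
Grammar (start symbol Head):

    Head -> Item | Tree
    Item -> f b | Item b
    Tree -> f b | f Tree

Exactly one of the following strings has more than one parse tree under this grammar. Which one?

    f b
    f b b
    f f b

f b: 2 trees
f b b: 1 tree
f f b: 1 tree

f b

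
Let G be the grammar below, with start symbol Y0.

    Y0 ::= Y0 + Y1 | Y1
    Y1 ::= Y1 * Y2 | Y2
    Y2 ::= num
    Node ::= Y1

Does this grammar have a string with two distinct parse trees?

(Node is unreachable from Y0, so its rules don't affect L(Y0).) This is a standard precedence ladder (Y0 over Y1 over Y2), with each level left-recursive on its own operator ('+' at Y0, '*' at Y1). That structure is LR(1), hence unambiguous.

Unambiguous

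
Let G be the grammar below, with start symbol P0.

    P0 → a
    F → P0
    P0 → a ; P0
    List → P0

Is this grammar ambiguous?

Unambiguous

Only P0 is reachable from P0; ignoring the rest: Right-recursive list with a separator: after each atom, whether the separator follows determines the rule. One parse per string.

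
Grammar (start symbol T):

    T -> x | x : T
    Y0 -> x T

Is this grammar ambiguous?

Unambiguous

Only T is reachable from T; ignoring the rest: The reachable grammar is A → atom sep A | atom. Each atom is followed by either the separator (recurse) or end-of-string (stop) — no choice point.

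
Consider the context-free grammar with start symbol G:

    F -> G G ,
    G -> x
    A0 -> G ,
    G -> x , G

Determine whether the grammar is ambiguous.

Unambiguous

Only G is reachable from G; ignoring the rest: Right-recursive list with a separator: after each atom, whether the separator follows determines the rule. One parse per string.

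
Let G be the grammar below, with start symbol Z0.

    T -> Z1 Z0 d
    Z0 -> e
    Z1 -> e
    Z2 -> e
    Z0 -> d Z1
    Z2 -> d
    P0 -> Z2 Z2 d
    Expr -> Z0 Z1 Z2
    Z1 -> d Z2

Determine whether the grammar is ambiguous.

Only Z0, Z1, Z2 are reachable from Z0; ignoring the rest: Restricted to the reachable nonterminals, every rule has the form A → t or A → t B, and no two rules for the same A share a first terminal. The grammar encodes a DFA — one run per string.

Unambiguous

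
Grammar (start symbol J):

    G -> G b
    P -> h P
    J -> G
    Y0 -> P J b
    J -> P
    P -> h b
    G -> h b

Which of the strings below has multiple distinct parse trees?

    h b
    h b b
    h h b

h b: 2 trees
h b b: 1 tree
h h b: 1 tree

h b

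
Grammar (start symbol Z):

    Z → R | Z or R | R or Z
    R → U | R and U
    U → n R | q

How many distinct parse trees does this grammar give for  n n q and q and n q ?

6

Parse trees for n n q and q and n q:
  [Z [R [U n [R [U n [R [R [R [U q]] and [U q]] and [U n [R [U q]]]]]]]]]
  [Z [R [U n [R [R [U n [R [R [U q]] and [U q]]]] and [U n [R [U q]]]]]]]
  [Z [R [U n [R [R [R [U n [R [U q]]]] and [U q]] and [U n [R [U q]]]]]]]
  [Z [R [R [U n [R [U n [R [R [U q]] and [U q]]]]]] and [U n [R [U q]]]]]
  [Z [R [R [U n [R [R [U n [R [U q]]]] and [U q]]]] and [U n [R [U q]]]]]
  [Z [R [R [R [U n [R [U n [R [U q]]]]]] and [U q]] and [U n [R [U q]]]]]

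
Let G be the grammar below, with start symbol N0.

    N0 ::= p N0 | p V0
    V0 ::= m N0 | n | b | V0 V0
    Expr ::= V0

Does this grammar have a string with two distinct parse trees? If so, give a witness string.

Ambiguous

Witness: p b b b

Derivation 1: N0 ⇒ p V0 ⇒ p V0 V0 ⇒ p b V0 ⇒ p b V0 V0 ⇒ p b b V0 ⇒ p b b b
Derivation 2: N0 ⇒ p V0 ⇒ p V0 V0 ⇒ p V0 V0 V0 ⇒ p b V0 V0 ⇒ p b b V0 ⇒ p b b b

Two distinct leftmost derivations for the same string.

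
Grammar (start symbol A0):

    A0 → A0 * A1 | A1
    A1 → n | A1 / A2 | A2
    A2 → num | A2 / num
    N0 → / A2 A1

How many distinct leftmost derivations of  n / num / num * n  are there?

2

Parse trees for n / num / num * n:
  [A0 [A0 [A1 [A1 n] / [A2 [A2 num] / num]]] * [A1 n]]
  [A0 [A0 [A1 [A1 [A1 n] / [A2 num]] / [A2 num]]] * [A1 n]]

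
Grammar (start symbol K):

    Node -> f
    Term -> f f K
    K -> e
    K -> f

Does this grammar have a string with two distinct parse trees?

Only K is reachable from K; ignoring the rest: The reachable rules are right-linear with at most one rule per (nonterminal, next-terminal) pair. Each input token forces the next rule, so parsing is deterministic.

Unambiguous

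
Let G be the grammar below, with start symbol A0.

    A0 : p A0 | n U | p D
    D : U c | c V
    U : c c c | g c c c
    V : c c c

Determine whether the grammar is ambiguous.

Witness: p c c c c

Derivation 1: A0 ⇒ p D ⇒ p U c ⇒ p c c c c
Derivation 2: A0 ⇒ p D ⇒ p c V ⇒ p c c c c

Two distinct leftmost derivations for the same string.

Ambiguous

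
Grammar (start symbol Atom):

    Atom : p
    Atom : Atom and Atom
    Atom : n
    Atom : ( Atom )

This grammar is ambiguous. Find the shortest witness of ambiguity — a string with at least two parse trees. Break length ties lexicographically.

n and n and n

length 1: no string has ≥2 trees
length 3: no string has ≥2 trees
length 5: n and n and n has 2 parse trees

Two derivations of n and n and n:
  Atom ⇒ Atom and Atom ⇒ Atom and Atom and Atom ⇒ n and Atom and Atom ⇒ n and n and Atom ⇒ n and n and n
  Atom ⇒ Atom and Atom ⇒ n and Atom ⇒ n and Atom and Atom ⇒ n and n and Atom ⇒ n and n and n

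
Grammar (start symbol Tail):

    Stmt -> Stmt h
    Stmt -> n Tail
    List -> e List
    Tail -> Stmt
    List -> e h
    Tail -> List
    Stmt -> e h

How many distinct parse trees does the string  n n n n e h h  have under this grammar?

9

Parse trees for n n n n e h h (showing first 6 of 9):
  [Tail [Stmt [Stmt n [Tail [Stmt n [Tail [Stmt n [Tail [Stmt n [Tail [Stmt e h]]]]]]]]] h]]
  [Tail [Stmt [Stmt n [Tail [Stmt n [Tail [Stmt n [Tail [Stmt n [Tail [List e h]]]]]]]]] h]]
  [Tail [Stmt n [Tail [Stmt [Stmt n [Tail [Stmt n [Tail [Stmt n [Tail [Stmt e h]]]]]]] h]]]]
  [Tail [Stmt n [Tail [Stmt [Stmt n [Tail [Stmt n [Tail [Stmt n [Tail [List e h]]]]]]] h]]]]
  [Tail [Stmt n [Tail [Stmt n [Tail [Stmt [Stmt n [Tail [Stmt n [Tail [Stmt e h]]]]] h]]]]]]
  [Tail [Stmt n [Tail [Stmt n [Tail [Stmt [Stmt n [Tail [Stmt n [Tail [List e h]]]]] h]]]]]]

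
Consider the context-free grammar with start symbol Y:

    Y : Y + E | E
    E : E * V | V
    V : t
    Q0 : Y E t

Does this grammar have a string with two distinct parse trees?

Unambiguous

Only Y, E, V are reachable from Y; ignoring the rest: Y → Y + E | E  ;  E → E * V | V  — a left-associative chain with V at the bottom. Each string factors uniquely by precedence.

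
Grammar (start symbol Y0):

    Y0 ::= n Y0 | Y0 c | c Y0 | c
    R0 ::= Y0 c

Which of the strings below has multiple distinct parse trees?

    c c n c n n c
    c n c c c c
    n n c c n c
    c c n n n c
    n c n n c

c c n c n n c: 1 tree
c n c c c c: 26 trees
n n c c n c: 1 tree
c c n n n c: 1 tree
n c n n c: 1 tree

c n c c c c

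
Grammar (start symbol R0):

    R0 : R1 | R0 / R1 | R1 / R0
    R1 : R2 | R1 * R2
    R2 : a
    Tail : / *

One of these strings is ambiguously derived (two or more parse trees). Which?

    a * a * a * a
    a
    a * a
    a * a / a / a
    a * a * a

a * a * a * a: 1 tree
a: 1 tree
a * a: 1 tree
a * a / a / a: 4 trees
a * a * a: 1 tree

a * a / a / a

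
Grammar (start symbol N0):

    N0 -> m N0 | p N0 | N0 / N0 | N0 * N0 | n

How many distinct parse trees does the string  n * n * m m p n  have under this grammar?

2

Parse trees for n * n * m m p n:
  [N0 [N0 n] * [N0 [N0 n] * [N0 m [N0 m [N0 p [N0 n]]]]]]
  [N0 [N0 [N0 n] * [N0 n]] * [N0 m [N0 m [N0 p [N0 n]]]]]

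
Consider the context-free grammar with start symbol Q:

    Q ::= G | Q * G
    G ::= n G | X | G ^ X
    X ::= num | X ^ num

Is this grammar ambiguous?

Ambiguous

Witness: num ^ num

Derivation 1: Q ⇒ G ⇒ X ⇒ X ^ num ⇒ num ^ num
Derivation 2: Q ⇒ G ⇒ G ^ X ⇒ X ^ X ⇒ num ^ X ⇒ num ^ num

Two distinct leftmost derivations for the same string.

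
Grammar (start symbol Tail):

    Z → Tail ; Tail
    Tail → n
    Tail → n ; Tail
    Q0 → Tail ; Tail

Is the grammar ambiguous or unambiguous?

Only Tail is reachable from Tail; ignoring the rest: The reachable grammar is A → atom sep A | atom. Each atom is followed by either the separator (recurse) or end-of-string (stop) — no choice point.

Unambiguous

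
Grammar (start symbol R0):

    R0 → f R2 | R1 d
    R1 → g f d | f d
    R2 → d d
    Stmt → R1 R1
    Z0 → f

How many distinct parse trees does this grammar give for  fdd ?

Parse trees for fdd:
  [R0 f [R2 d d]]
  [R0 [R1 f d] d]

2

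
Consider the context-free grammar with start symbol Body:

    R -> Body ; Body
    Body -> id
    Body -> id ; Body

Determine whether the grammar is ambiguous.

Unambiguous

Only Body is reachable from Body; ignoring the rest: The reachable grammar is A → atom sep A | atom. Each atom is followed by either the separator (recurse) or end-of-string (stop) — no choice point.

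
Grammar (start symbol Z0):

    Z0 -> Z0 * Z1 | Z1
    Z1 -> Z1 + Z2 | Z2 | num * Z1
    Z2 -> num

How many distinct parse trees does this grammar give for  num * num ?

Parse trees for num * num:
  [Z0 [Z0 [Z1 [Z2 num]]] * [Z1 [Z2 num]]]
  [Z0 [Z1 num * [Z1 [Z2 num]]]]

2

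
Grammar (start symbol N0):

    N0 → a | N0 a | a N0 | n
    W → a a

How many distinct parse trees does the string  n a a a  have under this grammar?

1

Parse trees for n a a a:
  [N0 [N0 [N0 [N0 n] a] a] a]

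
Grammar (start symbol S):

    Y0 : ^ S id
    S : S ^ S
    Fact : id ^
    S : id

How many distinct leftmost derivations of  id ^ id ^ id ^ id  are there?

5

Parse trees for id ^ id ^ id ^ id:
  [S [S id] ^ [S [S id] ^ [S [S id] ^ [S id]]]]
  [S [S id] ^ [S [S [S id] ^ [S id]] ^ [S id]]]
  [S [S [S id] ^ [S id]] ^ [S [S id] ^ [S id]]]
  [S [S [S id] ^ [S [S id] ^ [S id]]] ^ [S id]]
  [S [S [S [S id] ^ [S id]] ^ [S id]] ^ [S id]]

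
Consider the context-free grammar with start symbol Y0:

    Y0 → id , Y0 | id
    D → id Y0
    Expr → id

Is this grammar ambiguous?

Unambiguous

Only Y0 is reachable from Y0; ignoring the rest: Right-recursive list with a separator: after each atom, whether the separator follows determines the rule. One parse per string.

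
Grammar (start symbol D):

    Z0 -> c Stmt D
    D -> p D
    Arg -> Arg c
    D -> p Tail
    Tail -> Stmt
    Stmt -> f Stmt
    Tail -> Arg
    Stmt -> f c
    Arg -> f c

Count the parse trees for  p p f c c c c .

1

Parse trees for p p f c c c c:
  [D p [D p [Tail [Arg [Arg [Arg [Arg f c] c] c] c]]]]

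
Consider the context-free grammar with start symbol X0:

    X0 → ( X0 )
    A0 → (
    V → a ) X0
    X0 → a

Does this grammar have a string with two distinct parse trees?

Unambiguous

(V, A0 are unreachable from X0, so their rules don't affect L(X0).) Each string is a nest of matched brackets around a single atom. An opening bracket forces the recursive rule; an atom forces the base rule.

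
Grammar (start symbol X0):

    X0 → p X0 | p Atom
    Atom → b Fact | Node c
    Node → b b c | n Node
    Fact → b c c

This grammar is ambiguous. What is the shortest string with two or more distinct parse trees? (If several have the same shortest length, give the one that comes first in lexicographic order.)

p b b c c

length 5: p b b c c has 2 parse trees

Two derivations of p b b c c:
  X0 ⇒ p Atom ⇒ p b Fact ⇒ p b b c c
  X0 ⇒ p Atom ⇒ p Node c ⇒ p b b c c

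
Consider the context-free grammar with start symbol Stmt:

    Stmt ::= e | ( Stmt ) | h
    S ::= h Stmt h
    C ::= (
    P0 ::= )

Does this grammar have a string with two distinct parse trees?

(S, C, P0 are unreachable from Stmt, so their rules don't affect L(Stmt).) Each string is a nest of matched brackets around a single atom. An opening bracket forces the recursive rule; an atom forces the base rule.

Unambiguous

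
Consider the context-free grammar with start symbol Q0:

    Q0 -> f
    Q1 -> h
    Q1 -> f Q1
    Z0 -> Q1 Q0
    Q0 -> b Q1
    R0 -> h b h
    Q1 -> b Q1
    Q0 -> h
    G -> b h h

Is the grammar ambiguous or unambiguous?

Unambiguous

Only Q0, Q1 are reachable from Q0; ignoring the rest: The reachable rules are right-linear with at most one rule per (nonterminal, next-terminal) pair. Each input token forces the next rule, so parsing is deterministic.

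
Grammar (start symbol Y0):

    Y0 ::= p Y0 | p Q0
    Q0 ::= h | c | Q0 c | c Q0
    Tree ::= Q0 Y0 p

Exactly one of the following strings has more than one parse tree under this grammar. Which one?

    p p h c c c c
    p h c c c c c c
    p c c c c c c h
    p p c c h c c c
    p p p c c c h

p p c c h c c c

p p h c c c c: 1 tree
p h c c c c c c: 1 tree
p c c c c c c h: 1 tree
p p c c h c c c: 10 trees
p p p c c c h: 1 tree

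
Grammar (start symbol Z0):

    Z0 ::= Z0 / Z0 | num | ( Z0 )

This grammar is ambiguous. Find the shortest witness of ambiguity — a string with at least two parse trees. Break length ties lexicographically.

num / num / num

length 1: no string has ≥2 trees
length 3: no string has ≥2 trees
length 5: num / num / num has 2 parse trees

Two derivations of num / num / num:
  Z0 ⇒ Z0 / Z0 ⇒ Z0 / Z0 / Z0 ⇒ num / Z0 / Z0 ⇒ num / num / Z0 ⇒ num / num / num
  Z0 ⇒ Z0 / Z0 ⇒ num / Z0 ⇒ num / Z0 / Z0 ⇒ num / num / Z0 ⇒ num / num / num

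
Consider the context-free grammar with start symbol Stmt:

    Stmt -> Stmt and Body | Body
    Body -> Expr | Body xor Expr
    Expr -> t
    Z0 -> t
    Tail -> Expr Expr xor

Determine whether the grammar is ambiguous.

Unambiguous

(Z0, Tail are unreachable from Stmt, so their rules don't affect L(Stmt).) The grammar is stratified — Stmt handles 'and' (left-recursive), Body handles 'xor', Expr atoms. Each operator has a fixed associativity and precedence level, so every string has one parse.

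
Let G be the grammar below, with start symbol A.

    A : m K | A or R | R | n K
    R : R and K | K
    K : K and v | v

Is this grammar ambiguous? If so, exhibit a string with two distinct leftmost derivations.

Ambiguous

Witness: v and v

Derivation 1: A ⇒ R ⇒ R and K ⇒ K and K ⇒ v and K ⇒ v and v
Derivation 2: A ⇒ R ⇒ K ⇒ K and v ⇒ v and v

Two distinct leftmost derivations for the same string.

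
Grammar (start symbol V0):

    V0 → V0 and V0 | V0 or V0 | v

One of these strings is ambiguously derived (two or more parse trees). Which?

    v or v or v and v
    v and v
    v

v or v or v and v: 5 trees
v and v: 1 tree
v: 1 tree

v or v or v and v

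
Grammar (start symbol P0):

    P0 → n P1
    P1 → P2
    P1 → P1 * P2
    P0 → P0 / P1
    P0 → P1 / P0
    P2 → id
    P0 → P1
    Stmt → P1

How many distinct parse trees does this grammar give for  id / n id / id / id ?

3

Parse trees for id / n id / id / id:
  [P0 [P0 [P0 [P1 [P2 id]] / [P0 n [P1 [P2 id]]]] / [P1 [P2 id]]] / [P1 [P2 id]]]
  [P0 [P0 [P1 [P2 id]] / [P0 [P0 n [P1 [P2 id]]] / [P1 [P2 id]]]] / [P1 [P2 id]]]
  [P0 [P1 [P2 id]] / [P0 [P0 [P0 n [P1 [P2 id]]] / [P1 [P2 id]]] / [P1 [P2 id]]]]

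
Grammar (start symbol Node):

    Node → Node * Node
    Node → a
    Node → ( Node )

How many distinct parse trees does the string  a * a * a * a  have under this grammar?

5

Parse trees for a * a * a * a:
  [Node [Node a] * [Node [Node a] * [Node [Node a] * [Node a]]]]
  [Node [Node a] * [Node [Node [Node a] * [Node a]] * [Node a]]]
  [Node [Node [Node a] * [Node a]] * [Node [Node a] * [Node a]]]
  [Node [Node [Node a] * [Node [Node a] * [Node a]]] * [Node a]]
  [Node [Node [Node [Node a] * [Node a]] * [Node a]] * [Node a]]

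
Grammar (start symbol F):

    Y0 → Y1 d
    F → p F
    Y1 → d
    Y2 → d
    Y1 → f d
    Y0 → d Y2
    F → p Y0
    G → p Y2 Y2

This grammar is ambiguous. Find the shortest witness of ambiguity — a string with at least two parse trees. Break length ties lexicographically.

length 3: p d d has 2 parse trees

Two derivations of p d d:
  F ⇒ p Y0 ⇒ p Y1 d ⇒ p d d
  F ⇒ p Y0 ⇒ p d Y2 ⇒ p d d

p d d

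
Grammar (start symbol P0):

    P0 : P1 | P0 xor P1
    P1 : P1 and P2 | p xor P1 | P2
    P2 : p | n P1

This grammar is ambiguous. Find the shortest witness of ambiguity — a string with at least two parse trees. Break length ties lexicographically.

p xor p

length 1: no string has ≥2 trees
length 2: no string has ≥2 trees
length 3: p xor p has 2 parse trees

Two derivations of p xor p:
  P0 ⇒ P1 ⇒ p xor P1 ⇒ p xor P2 ⇒ p xor p
  P0 ⇒ P0 xor P1 ⇒ P1 xor P1 ⇒ P2 xor P1 ⇒ p xor P1 ⇒ p xor P2 ⇒ p xor p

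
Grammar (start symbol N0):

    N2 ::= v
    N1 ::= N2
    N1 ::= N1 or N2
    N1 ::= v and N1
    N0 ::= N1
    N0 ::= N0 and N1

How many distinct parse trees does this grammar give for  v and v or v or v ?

Parse trees for v and v or v or v:
  [N0 [N1 [N1 [N1 v and [N1 [N2 v]]] or [N2 v]] or [N2 v]]]
  [N0 [N1 [N1 v and [N1 [N1 [N2 v]] or [N2 v]]] or [N2 v]]]
  [N0 [N1 v and [N1 [N1 [N1 [N2 v]] or [N2 v]] or [N2 v]]]]
  [N0 [N0 [N1 [N2 v]]] and [N1 [N1 [N1 [N2 v]] or [N2 v]] or [N2 v]]]

4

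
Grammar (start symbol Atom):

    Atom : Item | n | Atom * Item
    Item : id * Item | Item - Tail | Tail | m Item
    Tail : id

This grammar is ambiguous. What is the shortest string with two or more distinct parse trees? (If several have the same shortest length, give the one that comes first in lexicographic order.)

length 1: no string has ≥2 trees
length 2: no string has ≥2 trees
length 3: id * id has 2 parse trees

Two derivations of id * id:
  Atom ⇒ Item ⇒ id * Item ⇒ id * Tail ⇒ id * id
  Atom ⇒ Atom * Item ⇒ Item * Item ⇒ Tail * Item ⇒ id * Item ⇒ id * Tail ⇒ id * id

id * id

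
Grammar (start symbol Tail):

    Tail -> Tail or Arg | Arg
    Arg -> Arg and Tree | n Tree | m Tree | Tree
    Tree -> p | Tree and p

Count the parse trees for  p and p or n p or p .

2

Parse trees for p and p or n p or p:
  [Tail [Tail [Tail [Arg [Arg [Tree p]] and [Tree p]]] or [Arg n [Tree p]]] or [Arg [Tree p]]]
  [Tail [Tail [Tail [Arg [Tree [Tree p] and p]]] or [Arg n [Tree p]]] or [Arg [Tree p]]]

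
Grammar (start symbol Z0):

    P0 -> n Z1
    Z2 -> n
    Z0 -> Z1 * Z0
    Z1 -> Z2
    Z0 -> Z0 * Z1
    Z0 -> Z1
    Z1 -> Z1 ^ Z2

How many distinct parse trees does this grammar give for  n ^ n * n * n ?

4

Parse trees for n ^ n * n * n:
  [Z0 [Z1 [Z1 [Z2 n]] ^ [Z2 n]] * [Z0 [Z1 [Z2 n]] * [Z0 [Z1 [Z2 n]]]]]
  [Z0 [Z1 [Z1 [Z2 n]] ^ [Z2 n]] * [Z0 [Z0 [Z1 [Z2 n]]] * [Z1 [Z2 n]]]]
  [Z0 [Z0 [Z1 [Z1 [Z2 n]] ^ [Z2 n]] * [Z0 [Z1 [Z2 n]]]] * [Z1 [Z2 n]]]
  [Z0 [Z0 [Z0 [Z1 [Z1 [Z2 n]] ^ [Z2 n]]] * [Z1 [Z2 n]]] * [Z1 [Z2 n]]]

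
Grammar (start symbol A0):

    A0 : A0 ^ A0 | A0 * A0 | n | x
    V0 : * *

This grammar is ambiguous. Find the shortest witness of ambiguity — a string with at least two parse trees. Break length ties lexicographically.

n * n * n

length 1: no string has ≥2 trees
length 3: no string has ≥2 trees
length 5: n * n * n has 2 parse trees

Two derivations of n * n * n:
  A0 ⇒ A0 * A0 ⇒ A0 * A0 * A0 ⇒ n * A0 * A0 ⇒ n * n * A0 ⇒ n * n * n
  A0 ⇒ A0 * A0 ⇒ n * A0 ⇒ n * A0 * A0 ⇒ n * n * A0 ⇒ n * n * n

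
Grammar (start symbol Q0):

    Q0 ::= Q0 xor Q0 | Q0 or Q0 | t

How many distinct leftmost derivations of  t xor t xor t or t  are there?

Parse trees for t xor t xor t or t:
  [Q0 [Q0 t] xor [Q0 [Q0 t] xor [Q0 [Q0 t] or [Q0 t]]]]
  [Q0 [Q0 t] xor [Q0 [Q0 [Q0 t] xor [Q0 t]] or [Q0 t]]]
  [Q0 [Q0 [Q0 t] xor [Q0 t]] xor [Q0 [Q0 t] or [Q0 t]]]
  [Q0 [Q0 [Q0 t] xor [Q0 [Q0 t] xor [Q0 t]]] or [Q0 t]]
  [Q0 [Q0 [Q0 [Q0 t] xor [Q0 t]] xor [Q0 t]] or [Q0 t]]

5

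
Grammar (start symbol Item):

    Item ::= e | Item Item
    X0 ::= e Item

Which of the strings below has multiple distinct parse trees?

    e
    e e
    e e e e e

e: 1 tree
e e: 1 tree
e e e e e: 14 trees

e e e e e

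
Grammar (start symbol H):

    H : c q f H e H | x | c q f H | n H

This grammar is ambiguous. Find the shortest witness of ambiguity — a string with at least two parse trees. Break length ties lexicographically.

length 1: no string has ≥2 trees
length 2: no string has ≥2 trees
length 3: no string has ≥2 trees
length 4: no string has ≥2 trees
length 5: no string has ≥2 trees
length 6: no string has ≥2 trees
length 7: no string has ≥2 trees
length 8: no string has ≥2 trees
length 9: c q f c q f x e x has 2 parse trees

Two derivations of c q f c q f x e x:
  H ⇒ c q f H e H ⇒ c q f c q f H e H ⇒ c q f c q f x e H ⇒ c q f c q f x e x
  H ⇒ c q f H ⇒ c q f c q f H e H ⇒ c q f c q f x e H ⇒ c q f c q f x e x

c q f c q f x e x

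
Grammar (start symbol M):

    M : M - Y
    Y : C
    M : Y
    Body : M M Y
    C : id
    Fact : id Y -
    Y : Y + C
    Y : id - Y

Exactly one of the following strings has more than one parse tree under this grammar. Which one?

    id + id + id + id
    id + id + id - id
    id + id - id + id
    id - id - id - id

id + id + id + id: 1 tree
id + id + id - id: 1 tree
id + id - id + id: 1 tree
id - id - id - id: 8 trees

id - id - id - id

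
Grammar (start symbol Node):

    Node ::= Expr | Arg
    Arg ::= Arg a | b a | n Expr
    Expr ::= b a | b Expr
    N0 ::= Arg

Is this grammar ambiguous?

Ambiguous

Witness: b a

Derivation 1: Node ⇒ Expr ⇒ b a
Derivation 2: Node ⇒ Arg ⇒ b a

Two distinct leftmost derivations for the same string.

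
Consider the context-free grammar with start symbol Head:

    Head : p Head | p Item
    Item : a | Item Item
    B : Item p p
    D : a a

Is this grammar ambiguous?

Witness: p a a a

Derivation 1: Head ⇒ p Item ⇒ p Item Item ⇒ p a Item ⇒ p a Item Item ⇒ p a a Item ⇒ p a a a
Derivation 2: Head ⇒ p Item ⇒ p Item Item ⇒ p Item Item Item ⇒ p a Item Item ⇒ p a a Item ⇒ p a a a

Two distinct leftmost derivations for the same string.

Ambiguous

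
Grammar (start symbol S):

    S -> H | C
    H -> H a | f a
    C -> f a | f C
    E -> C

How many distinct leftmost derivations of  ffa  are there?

Parse trees for ffa:
  [S [C f [C f a]]]

1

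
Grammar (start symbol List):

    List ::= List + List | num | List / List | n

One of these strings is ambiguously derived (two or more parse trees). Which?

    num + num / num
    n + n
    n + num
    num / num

num + num / num

num + num / num: 2 trees
n + n: 1 tree
n + num: 1 tree
num / num: 1 tree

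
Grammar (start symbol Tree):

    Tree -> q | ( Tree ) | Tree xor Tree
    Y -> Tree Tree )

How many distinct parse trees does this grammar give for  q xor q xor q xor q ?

5

Parse trees for q xor q xor q xor q:
  [Tree [Tree q] xor [Tree [Tree q] xor [Tree [Tree q] xor [Tree q]]]]
  [Tree [Tree q] xor [Tree [Tree [Tree q] xor [Tree q]] xor [Tree q]]]
  [Tree [Tree [Tree q] xor [Tree q]] xor [Tree [Tree q] xor [Tree q]]]
  [Tree [Tree [Tree q] xor [Tree [Tree q] xor [Tree q]]] xor [Tree q]]
  [Tree [Tree [Tree [Tree q] xor [Tree q]] xor [Tree q]] xor [Tree q]]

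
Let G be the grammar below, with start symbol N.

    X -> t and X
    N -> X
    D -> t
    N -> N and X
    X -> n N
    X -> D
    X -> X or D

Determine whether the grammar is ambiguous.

Ambiguous

Witness: t and t

Derivation 1: N ⇒ X ⇒ t and X ⇒ t and D ⇒ t and t
Derivation 2: N ⇒ N and X ⇒ X and X ⇒ D and X ⇒ t and X ⇒ t and D ⇒ t and t

Two distinct leftmost derivations for the same string.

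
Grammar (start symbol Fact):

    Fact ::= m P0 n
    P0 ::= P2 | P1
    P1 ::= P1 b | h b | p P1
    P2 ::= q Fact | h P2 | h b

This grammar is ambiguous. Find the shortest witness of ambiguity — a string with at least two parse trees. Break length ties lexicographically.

length 4: m h b n has 2 parse trees

Two derivations of m h b n:
  Fact ⇒ m P0 n ⇒ m P2 n ⇒ m h b n
  Fact ⇒ m P0 n ⇒ m P1 n ⇒ m h b n

m h b n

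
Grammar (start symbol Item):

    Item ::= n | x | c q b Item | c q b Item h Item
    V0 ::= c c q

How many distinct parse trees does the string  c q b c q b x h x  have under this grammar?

2

Parse trees for c q b c q b x h x:
  [Item c q b [Item c q b [Item x] h [Item x]]]
  [Item c q b [Item c q b [Item x]] h [Item x]]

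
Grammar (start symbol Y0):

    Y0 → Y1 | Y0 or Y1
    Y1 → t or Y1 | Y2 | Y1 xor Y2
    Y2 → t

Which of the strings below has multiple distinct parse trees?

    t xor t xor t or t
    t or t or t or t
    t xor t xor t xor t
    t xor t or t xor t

t xor t xor t or t: 1 tree
t or t or t or t: 8 trees
t xor t xor t xor t: 1 tree
t xor t or t xor t: 1 tree

t or t or t or t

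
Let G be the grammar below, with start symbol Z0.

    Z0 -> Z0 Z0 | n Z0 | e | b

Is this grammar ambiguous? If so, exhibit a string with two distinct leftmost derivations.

Ambiguous

Witness: b b b

Derivation 1: Z0 ⇒ Z0 Z0 ⇒ Z0 Z0 Z0 ⇒ b Z0 Z0 ⇒ b b Z0 ⇒ b b b
Derivation 2: Z0 ⇒ Z0 Z0 ⇒ b Z0 ⇒ b Z0 Z0 ⇒ b b Z0 ⇒ b b b

Two distinct leftmost derivations for the same string.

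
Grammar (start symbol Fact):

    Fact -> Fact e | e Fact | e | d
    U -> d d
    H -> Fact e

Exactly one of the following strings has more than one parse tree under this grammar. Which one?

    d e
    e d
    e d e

d e: 1 tree
e d: 1 tree
e d e: 2 trees

e d e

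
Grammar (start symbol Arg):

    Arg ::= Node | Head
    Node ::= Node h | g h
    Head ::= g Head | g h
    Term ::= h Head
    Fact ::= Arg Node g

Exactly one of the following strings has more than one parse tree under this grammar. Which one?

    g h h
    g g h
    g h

g h h: 1 tree
g g h: 1 tree
g h: 2 trees

g h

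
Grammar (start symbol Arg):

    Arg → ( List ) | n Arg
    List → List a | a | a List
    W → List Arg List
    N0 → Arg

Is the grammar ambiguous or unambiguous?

Ambiguous

Witness: ( a a )

Derivation 1: Arg ⇒ ( List ) ⇒ ( List a ) ⇒ ( a a )
Derivation 2: Arg ⇒ ( List ) ⇒ ( a List ) ⇒ ( a a )

Two distinct leftmost derivations for the same string.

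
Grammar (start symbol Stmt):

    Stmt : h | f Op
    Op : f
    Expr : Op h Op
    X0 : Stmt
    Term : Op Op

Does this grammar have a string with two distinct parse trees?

Only Stmt, Op are reachable from Stmt; ignoring the rest: Restricted to the reachable nonterminals, every rule has the form A → t or A → t B, and no two rules for the same A share a first terminal. The grammar encodes a DFA — one run per string.

Unambiguous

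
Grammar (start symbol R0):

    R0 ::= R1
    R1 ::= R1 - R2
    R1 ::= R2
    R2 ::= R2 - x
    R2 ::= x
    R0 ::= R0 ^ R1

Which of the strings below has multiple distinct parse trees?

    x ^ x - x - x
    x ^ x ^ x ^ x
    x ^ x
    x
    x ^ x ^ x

x ^ x - x - x

x ^ x - x - x: 4 trees
x ^ x ^ x ^ x: 1 tree
x ^ x: 1 tree
x: 1 tree
x ^ x ^ x: 1 tree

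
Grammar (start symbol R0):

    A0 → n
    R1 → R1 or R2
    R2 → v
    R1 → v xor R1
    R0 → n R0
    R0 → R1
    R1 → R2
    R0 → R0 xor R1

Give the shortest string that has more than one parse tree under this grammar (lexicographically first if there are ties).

v xor v

length 1: no string has ≥2 trees
length 2: no string has ≥2 trees
length 3: v xor v has 2 parse trees

Two derivations of v xor v:
  R0 ⇒ R1 ⇒ v xor R1 ⇒ v xor R2 ⇒ v xor v
  R0 ⇒ R0 xor R1 ⇒ R1 xor R1 ⇒ R2 xor R1 ⇒ v xor R1 ⇒ v xor R2 ⇒ v xor v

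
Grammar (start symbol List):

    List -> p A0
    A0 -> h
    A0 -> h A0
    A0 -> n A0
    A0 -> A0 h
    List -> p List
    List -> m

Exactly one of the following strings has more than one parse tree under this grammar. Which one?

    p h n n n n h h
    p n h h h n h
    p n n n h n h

p h n n n n h h: 7 trees
p n h h h n h: 1 tree
p n n n h n h: 1 tree

p h n n n n h h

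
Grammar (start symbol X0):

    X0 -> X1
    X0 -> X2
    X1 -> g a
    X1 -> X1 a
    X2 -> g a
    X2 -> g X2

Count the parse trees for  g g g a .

1

Parse trees for g g g a:
  [X0 [X2 g [X2 g [X2 g a]]]]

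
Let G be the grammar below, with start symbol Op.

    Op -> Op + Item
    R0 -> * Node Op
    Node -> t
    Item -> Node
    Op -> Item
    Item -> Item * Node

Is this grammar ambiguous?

Only Op, Item, Node are reachable from Op; ignoring the rest: This is a standard precedence ladder (Op over Item over Node), with each level left-recursive on its own operator ('+' at Op, '*' at Item). That structure is LR(1), hence unambiguous.

Unambiguous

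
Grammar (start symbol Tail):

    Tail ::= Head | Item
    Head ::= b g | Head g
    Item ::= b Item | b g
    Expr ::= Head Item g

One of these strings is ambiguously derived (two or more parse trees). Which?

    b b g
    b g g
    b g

b b g: 1 tree
b g g: 1 tree
b g: 2 trees

b g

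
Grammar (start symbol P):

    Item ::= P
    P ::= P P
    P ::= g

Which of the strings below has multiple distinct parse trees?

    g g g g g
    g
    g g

g g g g g

g g g g g: 14 trees
g: 1 tree
g g: 1 tree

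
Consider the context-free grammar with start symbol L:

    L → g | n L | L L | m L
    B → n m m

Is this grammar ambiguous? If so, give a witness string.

Ambiguous

Witness: g g g

Derivation 1: L ⇒ L L ⇒ g L ⇒ g L L ⇒ g g L ⇒ g g g
Derivation 2: L ⇒ L L ⇒ L L L ⇒ g L L ⇒ g g L ⇒ g g g

Two distinct leftmost derivations for the same string.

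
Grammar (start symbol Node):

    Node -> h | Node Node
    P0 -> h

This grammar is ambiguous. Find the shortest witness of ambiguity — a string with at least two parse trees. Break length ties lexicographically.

length 1: no string has ≥2 trees
length 2: no string has ≥2 trees
length 3: h h h has 2 parse trees

Two derivations of h h h:
  Node ⇒ Node Node ⇒ h Node ⇒ h Node Node ⇒ h h Node ⇒ h h h
  Node ⇒ Node Node ⇒ Node Node Node ⇒ h Node Node ⇒ h h Node ⇒ h h h

h h h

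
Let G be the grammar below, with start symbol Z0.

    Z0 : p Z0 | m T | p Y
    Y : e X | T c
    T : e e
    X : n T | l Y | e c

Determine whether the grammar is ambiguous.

Ambiguous

Witness: p e e c

Derivation 1: Z0 ⇒ p Y ⇒ p e X ⇒ p e e c
Derivation 2: Z0 ⇒ p Y ⇒ p T c ⇒ p e e c

Two distinct leftmost derivations for the same string.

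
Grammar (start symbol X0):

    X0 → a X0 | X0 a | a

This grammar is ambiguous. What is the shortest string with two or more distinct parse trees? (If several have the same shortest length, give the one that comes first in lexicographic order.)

length 1: no string has ≥2 trees
length 2: a a has 2 parse trees

Two derivations of a a:
  X0 ⇒ a X0 ⇒ a a
  X0 ⇒ X0 a ⇒ a a

a a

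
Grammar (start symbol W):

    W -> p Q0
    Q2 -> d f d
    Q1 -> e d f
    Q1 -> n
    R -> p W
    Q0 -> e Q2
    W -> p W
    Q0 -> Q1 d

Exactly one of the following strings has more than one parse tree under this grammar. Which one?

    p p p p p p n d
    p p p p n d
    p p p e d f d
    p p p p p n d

p p p p p p n d: 1 tree
p p p p n d: 1 tree
p p p e d f d: 2 trees
p p p p p n d: 1 tree

p p p e d f d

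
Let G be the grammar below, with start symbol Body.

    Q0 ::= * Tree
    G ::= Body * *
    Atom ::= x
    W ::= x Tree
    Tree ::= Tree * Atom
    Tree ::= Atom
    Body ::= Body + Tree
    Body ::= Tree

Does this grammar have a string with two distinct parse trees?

Only Body, Tree, Atom are reachable from Body; ignoring the rest: This is a standard precedence ladder (Body over Tree over Atom), with each level left-recursive on its own operator ('+' at Body, '*' at Tree). That structure is LR(1), hence unambiguous.

Unambiguous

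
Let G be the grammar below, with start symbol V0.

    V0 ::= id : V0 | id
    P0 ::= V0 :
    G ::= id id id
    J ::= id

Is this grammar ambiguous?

Unambiguous

Only V0 is reachable from V0; ignoring the rest: Right-recursive list with a separator: after each atom, whether the separator follows determines the rule. One parse per string.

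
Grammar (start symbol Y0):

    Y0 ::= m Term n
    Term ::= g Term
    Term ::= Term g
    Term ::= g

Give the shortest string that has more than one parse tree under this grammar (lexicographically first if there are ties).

m g g n

length 3: no string has ≥2 trees
length 4: m g g n has 2 parse trees

Two derivations of m g g n:
  Y0 ⇒ m Term n ⇒ m g Term n ⇒ m g g n
  Y0 ⇒ m Term n ⇒ m Term g n ⇒ m g g n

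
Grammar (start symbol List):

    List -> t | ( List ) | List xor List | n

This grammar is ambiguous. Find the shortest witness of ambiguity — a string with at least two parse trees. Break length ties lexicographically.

length 1: no string has ≥2 trees
length 3: no string has ≥2 trees
length 5: n xor n xor n has 2 parse trees

Two derivations of n xor n xor n:
  List ⇒ List xor List ⇒ List xor List xor List ⇒ n xor List xor List ⇒ n xor n xor List ⇒ n xor n xor n
  List ⇒ List xor List ⇒ n xor List ⇒ n xor List xor List ⇒ n xor n xor List ⇒ n xor n xor n

n xor n xor n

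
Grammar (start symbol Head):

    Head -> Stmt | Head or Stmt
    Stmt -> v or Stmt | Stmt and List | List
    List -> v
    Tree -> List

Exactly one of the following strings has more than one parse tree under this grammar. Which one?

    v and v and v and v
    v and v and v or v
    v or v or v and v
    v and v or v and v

v or v or v and v

v and v and v and v: 1 tree
v and v and v or v: 1 tree
v or v or v and v: 7 trees
v and v or v and v: 1 tree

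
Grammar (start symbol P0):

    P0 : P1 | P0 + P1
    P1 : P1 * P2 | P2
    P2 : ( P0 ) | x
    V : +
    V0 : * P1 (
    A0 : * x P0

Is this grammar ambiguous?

Unambiguous

Only P0, P1, P2 are reachable from P0; ignoring the rest: This is a standard precedence ladder (P0 over P1 over P2), with each level left-recursive on its own operator ('+' at P0, '*' at P1). That structure is LR(1), hence unambiguous.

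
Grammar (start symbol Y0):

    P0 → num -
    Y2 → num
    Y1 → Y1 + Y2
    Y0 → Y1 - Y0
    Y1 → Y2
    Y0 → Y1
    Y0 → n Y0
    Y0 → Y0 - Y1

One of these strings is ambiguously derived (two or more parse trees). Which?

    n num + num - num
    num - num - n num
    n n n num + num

n num + num - num

n num + num - num: 3 trees
num - num - n num: 1 tree
n n n num + num: 1 tree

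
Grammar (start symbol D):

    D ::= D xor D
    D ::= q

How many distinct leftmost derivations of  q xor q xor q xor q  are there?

Parse trees for q xor q xor q xor q:
  [D [D q] xor [D [D q] xor [D [D q] xor [D q]]]]
  [D [D q] xor [D [D [D q] xor [D q]] xor [D q]]]
  [D [D [D q] xor [D q]] xor [D [D q] xor [D q]]]
  [D [D [D q] xor [D [D q] xor [D q]]] xor [D q]]
  [D [D [D [D q] xor [D q]] xor [D q]] xor [D q]]

5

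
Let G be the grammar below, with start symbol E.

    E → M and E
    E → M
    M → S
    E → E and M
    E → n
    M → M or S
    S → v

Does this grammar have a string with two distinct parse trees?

Witness: v and v

Derivation 1: E ⇒ M and E ⇒ S and E ⇒ v and E ⇒ v and M ⇒ v and S ⇒ v and v
Derivation 2: E ⇒ E and M ⇒ M and M ⇒ S and M ⇒ v and M ⇒ v and S ⇒ v and v

Two distinct leftmost derivations for the same string.

Ambiguous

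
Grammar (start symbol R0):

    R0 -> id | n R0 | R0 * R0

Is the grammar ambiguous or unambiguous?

Witness: n id * id

Derivation 1: R0 ⇒ n R0 ⇒ n R0 * R0 ⇒ n id * R0 ⇒ n id * id
Derivation 2: R0 ⇒ R0 * R0 ⇒ n R0 * R0 ⇒ n id * R0 ⇒ n id * id

Two distinct leftmost derivations for the same string.

Ambiguous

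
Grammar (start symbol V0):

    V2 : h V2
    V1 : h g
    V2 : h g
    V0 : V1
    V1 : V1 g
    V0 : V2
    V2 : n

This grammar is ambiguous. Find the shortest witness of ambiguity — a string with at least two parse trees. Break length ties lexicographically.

h g

length 1: no string has ≥2 trees
length 2: h g has 2 parse trees

Two derivations of h g:
  V0 ⇒ V1 ⇒ h g
  V0 ⇒ V2 ⇒ h g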